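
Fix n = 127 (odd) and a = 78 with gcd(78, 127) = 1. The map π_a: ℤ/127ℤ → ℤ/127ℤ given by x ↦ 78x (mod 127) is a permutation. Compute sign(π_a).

Start at x=98: 98 → 24 → 94 → 93 → 15 → 27 → 74 → … (one orbit).
Decompose π into cycles: lengths [126, 1] (2 cycles, including the fixed point 0).
With 2 cycles on 127 points, sign = (−1)^{127−2} = -1.

-1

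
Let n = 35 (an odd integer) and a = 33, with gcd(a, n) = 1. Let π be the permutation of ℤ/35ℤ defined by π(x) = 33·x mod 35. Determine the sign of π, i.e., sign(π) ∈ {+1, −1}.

+1

Orbit of 11 under x↦33x: [11, 13, 9, 17, 1, 33, 4]… (length divides ord_35(33)).
The orbit structure of x ↦ 33x mod 35: 5 orbits of sizes [12, 12, 6, 4, 1].
n − c = 35 − 5 = 30; sign = (−1)^30 = +1.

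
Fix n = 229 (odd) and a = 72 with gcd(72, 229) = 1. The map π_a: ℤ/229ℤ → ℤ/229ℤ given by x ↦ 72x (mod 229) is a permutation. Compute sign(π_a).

-1

Orbit of 132 under x↦72x: [132, 115, 36, 73, 218, 124, 226]… (length divides ord_229(72)).
Cycle lengths of π_72 on ℤ/229ℤ: [228, 1]; 2 cycles in total.
n − c = 229 − 2 = 227; sign = (−1)^227 = -1.
Zolotarev: (72|229) = -1, matching the cycle-count sign.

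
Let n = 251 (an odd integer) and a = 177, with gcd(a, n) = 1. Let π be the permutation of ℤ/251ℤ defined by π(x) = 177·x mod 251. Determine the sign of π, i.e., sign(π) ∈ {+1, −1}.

-1

Orbit of 66 under x↦177x: [66, 136, 227, 19, 100, 130, 169]… (length divides ord_251(177)).
π_177 has 2 disjoint cycles with lengths [250, 1] on {0,…,250}.
n − c = 251 − 2 = 249; sign = (−1)^249 = -1.
(177|251)_J = -1 (Zolotarev's lemma cross-check).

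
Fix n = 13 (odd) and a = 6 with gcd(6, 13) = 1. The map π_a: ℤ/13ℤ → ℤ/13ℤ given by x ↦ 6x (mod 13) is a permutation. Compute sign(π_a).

Trace 7: π^k(7) = [7, 3, 5, 4, 11, 1, 6] for k=0..6.
Cycle type of π: 12 + 1; total 2 cycles.
n − c = 13 − 2 = 11; sign = (−1)^11 = -1.
Check: (6/13) = -1 by Zolotarev.

-1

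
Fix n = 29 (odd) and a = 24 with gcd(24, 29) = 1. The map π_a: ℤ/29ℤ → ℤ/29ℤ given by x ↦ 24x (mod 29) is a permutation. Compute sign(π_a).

Trace 25: π^k(25) = [25, 20, 16, 7, 23, 1, 24] for k=0..6.
π_24 has 5 disjoint cycles with lengths [7, 7, 7, 7, 1] on {0,…,28}.
With 5 cycles on 29 points, sign = (−1)^{29−5} = +1.
Zolotarev: (24|29) = +1, matching the cycle-count sign.

+1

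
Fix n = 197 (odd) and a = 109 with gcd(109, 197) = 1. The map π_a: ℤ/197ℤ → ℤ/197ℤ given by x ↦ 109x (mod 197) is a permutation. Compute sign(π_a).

Start at x=28: 28 → 97 → 132 → 7 → 172 → 33 → 51 → … (one orbit).
Cycle type of π: 98×2 + 1; total 3 cycles.
3 cycles on 197: each ℓ→(−1)^(ℓ−1), product (−1)^194 = +1.

+1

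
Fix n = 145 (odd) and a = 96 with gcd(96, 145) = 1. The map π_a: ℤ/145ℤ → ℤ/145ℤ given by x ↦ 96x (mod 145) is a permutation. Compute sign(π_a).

+1

Trace 81: π^k(81) = [81, 91, 36, 121, 16, 86, 136] for k=0..6.
Decompose π into cycles: lengths [14, 14, 14, 14, 14, 14, 14, 14, 14, 14, 1, 1, 1, 1, 1] (15 cycles, including the fixed point 0).
15 cycles on 145: each ℓ→(−1)^(ℓ−1), product (−1)^130 = +1.
(96|145)_J = +1 (Zolotarev's lemma cross-check).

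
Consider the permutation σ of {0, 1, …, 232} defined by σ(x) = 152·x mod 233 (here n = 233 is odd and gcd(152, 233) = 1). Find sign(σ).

+1

Start at x=46: 46 → 2 → 71 → 74 → 64 → 175 → 38 → … (one orbit).
9 cycles of lengths [29, 29, 29, 29, 29, 29, 29, 29, 1].
n − c = 233 − 9 = 224; sign = (−1)^224 = +1.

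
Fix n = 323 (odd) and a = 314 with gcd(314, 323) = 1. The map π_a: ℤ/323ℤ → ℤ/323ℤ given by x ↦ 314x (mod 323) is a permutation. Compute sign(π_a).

-1

Start at x=212: 212 → 30 → 53 → 169 → 94 → 123 → 185 → … (one orbit).
The orbit structure of x ↦ 314x mod 323: 8 orbits of sizes [72, 72, 72, 72, 18, 8, 8, 1].
n − c = 323 − 8 = 315; sign = (−1)^315 = -1.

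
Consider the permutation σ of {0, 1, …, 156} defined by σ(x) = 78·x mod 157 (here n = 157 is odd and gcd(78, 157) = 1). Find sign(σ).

Trace 27: π^k(27) = [27, 65, 46, 134, 90, 112, 101] for k=0..6.
The orbit structure of x ↦ 78x mod 157: 4 orbits of sizes [52, 52, 52, 1].
157 − 4 = 153 transpositions; sign(π) = (−1)^153 = -1.

-1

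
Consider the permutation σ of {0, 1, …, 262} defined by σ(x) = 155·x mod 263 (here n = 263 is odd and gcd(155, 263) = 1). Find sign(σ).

Orbit of 204 under x↦155x: [204, 60, 95, 260, 61, 250, 89]… (length divides ord_263(155)).
2 cycles of lengths [262, 1].
263 − 2 = 261 transpositions; sign(π) = (−1)^261 = -1.
Zolotarev: (155|263) = -1, matching the cycle-count sign.

-1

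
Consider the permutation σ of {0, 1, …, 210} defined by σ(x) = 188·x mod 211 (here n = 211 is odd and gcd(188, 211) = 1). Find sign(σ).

Trace 188: π^k(188) = [188, 107, 71, 55, 1] for k=0..4.
The orbit structure of x ↦ 188x mod 211: 43 orbits of sizes [5, 5, 5, 5, 5, 5, 5, 5, 5, 5, 5, 5, 5, 5, 5, 5, 5, 5, 5, 5, 5, 5, 5, 5, 5, 5, 5, 5, 5, 5, 5, 5, 5, 5, 5, 5, 5, 5, 5, 5, 5, 5, 1].
43 cycles on 211: each ℓ→(−1)^(ℓ−1), product (−1)^168 = +1.
Zolotarev: (188|211) = +1, matching the cycle-count sign.

+1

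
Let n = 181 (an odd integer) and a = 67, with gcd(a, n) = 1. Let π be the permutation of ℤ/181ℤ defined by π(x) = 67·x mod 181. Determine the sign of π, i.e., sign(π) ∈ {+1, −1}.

+1

Trace 156: π^k(156) = [156, 135, 176, 27, 180, 114, 36] for k=0..6.
The orbit structure of x ↦ 67x mod 181: 7 orbits of sizes [30, 30, 30, 30, 30, 30, 1].
With 7 cycles on 181 points, sign = (−1)^{181−7} = +1.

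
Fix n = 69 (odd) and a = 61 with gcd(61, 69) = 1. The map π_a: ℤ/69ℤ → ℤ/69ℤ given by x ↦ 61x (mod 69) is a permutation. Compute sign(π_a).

-1

Orbit of 7 under x↦61x: [7, 13, 34, 4, 37, 49, 22]… (length divides ord_69(61)).
Cycle type of π: 22×3 + 1×3; total 6 cycles.
69 − 6 = 63 transpositions; sign(π) = (−1)^63 = -1.
The Jacobi symbol (61|69) = -1 (Zolotarev) agrees.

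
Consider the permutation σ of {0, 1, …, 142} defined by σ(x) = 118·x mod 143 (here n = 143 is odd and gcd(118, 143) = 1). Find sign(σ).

Start at x=53: 53 → 105 → 92 → 131 → 14 → 79 → 27 → … (one orbit).
π_118 has 26 disjoint cycles with lengths [10, 10, 10, 10, 10, 10, 10, 10, 10, 10, 10, 10, 10, 1, 1, 1, 1, 1, 1, 1, 1, 1, 1, 1, 1, 1] on {0,…,142}.
Σ(ℓ_i−1) = 143−26 = 117; sign = (−1)^117 = -1.

-1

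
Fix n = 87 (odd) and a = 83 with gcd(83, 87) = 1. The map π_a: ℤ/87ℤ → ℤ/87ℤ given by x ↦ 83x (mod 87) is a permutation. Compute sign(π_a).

Trace 82: π^k(82) = [82, 20, 7, 59, 25, 74, 52] for k=0..6.
Cycle lengths of π_83 on ℤ/87ℤ: [14, 14, 14, 14, 7, 7, 7, 7, 2, 1]; 10 cycles in total.
10 cycles on 87: each ℓ→(−1)^(ℓ−1), product (−1)^77 = -1.
The Jacobi symbol (83|87) = -1 (Zolotarev) agrees.

-1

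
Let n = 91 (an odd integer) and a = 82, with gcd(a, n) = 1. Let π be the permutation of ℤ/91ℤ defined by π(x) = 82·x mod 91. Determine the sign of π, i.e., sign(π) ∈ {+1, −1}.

Orbit of 82 under x↦82x: [82, 81, 90, 9, 10, 1]… (length divides ord_91(82)).
The orbit structure of x ↦ 82x mod 91: 16 orbits of sizes [6, 6, 6, 6, 6, 6, 6, 6, 6, 6, 6, 6, 6, 6, 6, 1].
sign(π) = (−1)^{n − #cycles} = (−1)^{91−16} = (−1)^75 = -1.
Via Zolotarev, sign(π_{82}) = (82|91) = -1.

-1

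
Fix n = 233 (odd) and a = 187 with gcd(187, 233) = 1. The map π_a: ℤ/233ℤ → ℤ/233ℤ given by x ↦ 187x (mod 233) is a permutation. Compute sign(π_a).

Trace 81: π^k(81) = [81, 2, 141, 38, 116, 23, 107] for k=0..6.
Cycle lengths of π_187 on ℤ/233ℤ: [58, 58, 58, 58, 1]; 5 cycles in total.
With 5 cycles on 233 points, sign = (−1)^{233−5} = +1.
Check: (187/233) = +1 by Zolotarev.

+1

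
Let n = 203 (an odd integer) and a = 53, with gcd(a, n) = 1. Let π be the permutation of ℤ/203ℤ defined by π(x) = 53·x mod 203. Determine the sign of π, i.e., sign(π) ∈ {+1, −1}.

+1

Orbit of 78 under x↦53x: [78, 74, 65, 197, 88, 198, 141]… (length divides ord_203(53)).
Cycle type of π: 21×8 + 7×4 + 3×2 + 1; total 15 cycles.
sign(π) = (−1)^{n − #cycles} = (−1)^{203−15} = (−1)^188 = +1.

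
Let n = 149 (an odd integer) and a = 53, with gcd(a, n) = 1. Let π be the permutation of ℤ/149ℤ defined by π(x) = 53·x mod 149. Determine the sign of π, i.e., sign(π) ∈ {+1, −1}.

Start at x=104: 104 → 148 → 96 → 22 → 123 → 112 → 125 → … (one orbit).
3 cycles of lengths [74, 74, 1].
n − c = 149 − 3 = 146; sign = (−1)^146 = +1.
(53|149)_J = +1 (Zolotarev's lemma cross-check).

+1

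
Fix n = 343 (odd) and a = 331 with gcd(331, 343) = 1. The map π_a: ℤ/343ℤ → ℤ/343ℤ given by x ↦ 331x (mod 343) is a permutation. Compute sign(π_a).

+1

Trace 289: π^k(289) = [289, 305, 113, 16, 151, 246, 135] for k=0..6.
Cycle lengths of π_331 on ℤ/343ℤ: [147, 147, 21, 21, 3, 3, 1]; 7 cycles in total.
343 − 7 = 336 transpositions; sign(π) = (−1)^336 = +1.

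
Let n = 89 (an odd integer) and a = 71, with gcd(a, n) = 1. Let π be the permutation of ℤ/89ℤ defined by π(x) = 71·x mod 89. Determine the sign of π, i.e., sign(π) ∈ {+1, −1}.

Orbit of 69 under x↦71x: [69, 4, 17, 50, 79, 2, 53]… (length divides ord_89(71)).
Cycle type of π: 44×2 + 1; total 3 cycles.
Σ(ℓ_i−1) = 89−3 = 86; sign = (−1)^86 = +1.
(71|89)_J = +1 (Zolotarev's lemma cross-check).

+1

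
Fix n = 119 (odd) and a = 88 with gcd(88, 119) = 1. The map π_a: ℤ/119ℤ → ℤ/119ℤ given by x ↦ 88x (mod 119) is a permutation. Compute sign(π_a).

Trace 18: π^k(18) = [18, 37, 43, 95, 30, 22, 32] for k=0..6.
Cycle type of π: 48×2 + 16 + 3×2 + 1; total 6 cycles.
119 − 6 = 113 transpositions; sign(π) = (−1)^113 = -1.

-1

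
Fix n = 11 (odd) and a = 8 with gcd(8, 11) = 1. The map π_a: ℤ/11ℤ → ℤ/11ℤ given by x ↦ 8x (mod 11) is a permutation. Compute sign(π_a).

Orbit of 10 under x↦8x: [10, 3, 2, 5, 7, 1, 8]… (length divides ord_11(8)).
Cycle type of π: 10 + 1; total 2 cycles.
2 cycles on 11: each ℓ→(−1)^(ℓ−1), product (−1)^9 = -1.
The Jacobi symbol (8|11) = -1 (Zolotarev) agrees.

-1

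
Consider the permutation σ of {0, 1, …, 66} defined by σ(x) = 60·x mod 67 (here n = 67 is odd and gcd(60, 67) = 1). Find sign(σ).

+1

Start at x=65: 65 → 14 → 36 → 16 → 22 → 47 → 6 → … (one orbit).
The orbit structure of x ↦ 60x mod 67: 3 orbits of sizes [33, 33, 1].
n − c = 67 − 3 = 64; sign = (−1)^64 = +1.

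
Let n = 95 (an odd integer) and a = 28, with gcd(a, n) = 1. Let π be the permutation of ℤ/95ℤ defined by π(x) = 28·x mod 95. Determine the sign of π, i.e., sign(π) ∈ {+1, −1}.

Start at x=42: 42 → 36 → 58 → 9 → 62 → 26 → 63 → … (one orbit).
π_28 has 6 disjoint cycles with lengths [36, 36, 9, 9, 4, 1] on {0,…,94}.
With 6 cycles on 95 points, sign = (−1)^{95−6} = -1.
Check: (28/95) = -1 by Zolotarev.

-1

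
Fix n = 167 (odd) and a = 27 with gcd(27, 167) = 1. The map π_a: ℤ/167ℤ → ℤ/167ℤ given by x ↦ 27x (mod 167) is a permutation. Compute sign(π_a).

+1

Start at x=124: 124 → 8 → 49 → 154 → 150 → 42 → 132 → … (one orbit).
3 cycles of lengths [83, 83, 1].
Σ(ℓ_i−1) = 167−3 = 164; sign = (−1)^164 = +1.
The Jacobi symbol (27|167) = +1 (Zolotarev) agrees.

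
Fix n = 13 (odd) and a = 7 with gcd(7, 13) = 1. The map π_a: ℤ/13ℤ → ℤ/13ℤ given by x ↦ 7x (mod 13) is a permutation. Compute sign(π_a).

-1

Trace 12: π^k(12) = [12, 6, 3, 8, 4, 2, 1] for k=0..6.
2 cycles of lengths [12, 1].
2 cycles on 13: each ℓ→(−1)^(ℓ−1), product (−1)^11 = -1.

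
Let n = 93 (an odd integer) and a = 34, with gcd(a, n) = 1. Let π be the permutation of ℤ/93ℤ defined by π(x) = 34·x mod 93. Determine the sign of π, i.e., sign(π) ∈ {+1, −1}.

-1

Orbit of 16 under x↦34x: [16, 79, 82, 91, 25, 13, 70]… (length divides ord_93(34)).
6 cycles of lengths [30, 30, 30, 1, 1, 1].
Σ(ℓ_i−1) = 93−6 = 87; sign = (−1)^87 = -1.
Via Zolotarev, sign(π_{34}) = (34|93) = -1.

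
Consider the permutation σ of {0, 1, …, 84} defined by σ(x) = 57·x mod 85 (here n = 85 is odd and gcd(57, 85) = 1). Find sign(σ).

+1

Start at x=9: 9 → 3 → 1 → 57 → 19 → 63 → 21 → … (one orbit).
Decompose π into cycles: lengths [16, 16, 16, 16, 16, 4, 1] (7 cycles, including the fixed point 0).
Σ(ℓ_i−1) = 85−7 = 78; sign = (−1)^78 = +1.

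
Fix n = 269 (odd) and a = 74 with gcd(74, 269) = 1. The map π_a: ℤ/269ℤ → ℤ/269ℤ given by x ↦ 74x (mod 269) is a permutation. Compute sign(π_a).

-1

Trace 107: π^k(107) = [107, 117, 50, 203, 227, 120, 3] for k=0..6.
Decompose π into cycles: lengths [268, 1] (2 cycles, including the fixed point 0).
sign(π) = (−1)^{n − #cycles} = (−1)^{269−2} = (−1)^267 = -1.
The Jacobi symbol (74|269) = -1 (Zolotarev) agrees.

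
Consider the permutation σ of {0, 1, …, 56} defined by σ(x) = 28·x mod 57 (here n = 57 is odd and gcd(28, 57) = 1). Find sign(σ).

Start at x=49: 49 → 4 → 55 → 1 → 28 → 43 → 7 → … (one orbit).
Cycle type of π: 9×6 + 1×3; total 9 cycles.
n − c = 57 − 9 = 48; sign = (−1)^48 = +1.
Via Zolotarev, sign(π_{28}) = (28|57) = +1.

+1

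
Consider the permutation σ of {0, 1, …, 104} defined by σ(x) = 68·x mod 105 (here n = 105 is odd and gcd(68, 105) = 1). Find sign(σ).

-1

Trace 47: π^k(47) = [47, 46, 83, 79, 17, 1, 68] for k=0..6.
Cycle lengths of π_68 on ℤ/105ℤ: [12, 12, 12, 12, 12, 12, 6, 6, 6, 4, 4, 4, 2, 1]; 14 cycles in total.
With 14 cycles on 105 points, sign = (−1)^{105−14} = -1.
Check: (68/105) = -1 by Zolotarev.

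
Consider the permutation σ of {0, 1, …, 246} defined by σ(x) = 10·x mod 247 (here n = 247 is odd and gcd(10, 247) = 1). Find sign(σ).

Trace 246: π^k(246) = [246, 237, 147, 235, 127, 35, 103] for k=0..6.
16 cycles of lengths [18, 18, 18, 18, 18, 18, 18, 18, 18, 18, 18, 18, 18, 6, 6, 1].
247 − 16 = 231 transpositions; sign(π) = (−1)^231 = -1.
Zolotarev: (10|247) = -1, matching the cycle-count sign.

-1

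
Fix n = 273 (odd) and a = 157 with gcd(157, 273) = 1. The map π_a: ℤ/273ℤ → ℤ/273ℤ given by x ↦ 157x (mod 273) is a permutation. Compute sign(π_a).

Trace 235: π^k(235) = [235, 40, 1, 157, 79, 118] for k=0..5.
Decompose π into cycles: lengths [6, 6, 6, 6, 6, 6, 6, 6, 6, 6, 6, 6, 6, 6, 6, 6, 6, 6, 6, 6, 6, 6, 6, 6, 6, 6, 6, 6, 6, 6, 6, 6, 6, 6, 6, 6, 6, 6, 6, 1, 1, 1, 1, 1, 1, 1, 1, 1, 1, 1, 1, 1, 1, 1, 1, 1, 1, 1, 1, 1, 1, 1, 1, 1, 1, 1, 1, 1, 1, 1, 1, 1, 1, 1, 1, 1, 1, 1] (78 cycles, including the fixed point 0).
Σ(ℓ_i−1) = 273−78 = 195; sign = (−1)^195 = -1.
Zolotarev: (157|273) = -1, matching the cycle-count sign.

-1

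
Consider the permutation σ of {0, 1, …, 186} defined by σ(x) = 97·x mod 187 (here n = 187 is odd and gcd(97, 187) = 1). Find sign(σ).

Start at x=152: 152 → 158 → 179 → 159 → 89 → 31 → 15 → … (one orbit).
Cycle lengths of π_97 on ℤ/187ℤ: [80, 80, 16, 5, 5, 1]; 6 cycles in total.
Σ(ℓ_i−1) = 187−6 = 181; sign = (−1)^181 = -1.
The Jacobi symbol (97|187) = -1 (Zolotarev) agrees.

-1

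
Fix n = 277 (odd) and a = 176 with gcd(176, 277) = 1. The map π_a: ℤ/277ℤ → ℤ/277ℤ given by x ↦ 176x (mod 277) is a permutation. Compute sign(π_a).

-1

Start at x=214: 214 → 269 → 254 → 107 → 273 → 127 → 192 → … (one orbit).
2 cycles of lengths [276, 1].
Σ(ℓ_i−1) = 277−2 = 275; sign = (−1)^275 = -1.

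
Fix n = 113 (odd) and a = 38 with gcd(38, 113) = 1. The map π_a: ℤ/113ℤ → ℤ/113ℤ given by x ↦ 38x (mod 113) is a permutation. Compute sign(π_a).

Start at x=41: 41 → 89 → 105 → 35 → 87 → 29 → 85 → … (one orbit).
The orbit structure of x ↦ 38x mod 113: 2 orbits of sizes [112, 1].
With 2 cycles on 113 points, sign = (−1)^{113−2} = -1.

-1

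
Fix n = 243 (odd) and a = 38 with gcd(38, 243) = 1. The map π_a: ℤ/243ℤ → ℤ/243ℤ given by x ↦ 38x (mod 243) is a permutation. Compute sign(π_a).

-1

Start at x=167: 167 → 28 → 92 → 94 → 170 → 142 → 50 → … (one orbit).
The orbit structure of x ↦ 38x mod 243: 6 orbits of sizes [162, 54, 18, 6, 2, 1].
With 6 cycles on 243 points, sign = (−1)^{243−6} = -1.
Via Zolotarev, sign(π_{38}) = (38|243) = -1.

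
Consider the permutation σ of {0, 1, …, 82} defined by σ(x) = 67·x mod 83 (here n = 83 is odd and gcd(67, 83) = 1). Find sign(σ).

Orbit of 76 under x↦67x: [76, 29, 34, 37, 72, 10, 6]… (length divides ord_83(67)).
Cycle type of π: 82 + 1; total 2 cycles.
2 cycles on 83: each ℓ→(−1)^(ℓ−1), product (−1)^81 = -1.
(67|83)_J = -1 (Zolotarev's lemma cross-check).

-1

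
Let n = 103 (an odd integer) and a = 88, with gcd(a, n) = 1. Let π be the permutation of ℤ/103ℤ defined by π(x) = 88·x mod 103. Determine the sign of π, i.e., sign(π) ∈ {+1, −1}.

-1

Orbit of 81 under x↦88x: [81, 21, 97, 90, 92, 62, 100]… (length divides ord_103(88)).
Cycle lengths of π_88 on ℤ/103ℤ: [102, 1]; 2 cycles in total.
n − c = 103 − 2 = 101; sign = (−1)^101 = -1.
Via Zolotarev, sign(π_{88}) = (88|103) = -1.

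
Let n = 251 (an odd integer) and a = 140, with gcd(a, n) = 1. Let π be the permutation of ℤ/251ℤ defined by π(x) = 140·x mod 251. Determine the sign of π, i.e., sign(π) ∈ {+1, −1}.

+1

Orbit of 195 under x↦140x: [195, 192, 23, 208, 4, 58, 88]… (length divides ord_251(140)).
The orbit structure of x ↦ 140x mod 251: 3 orbits of sizes [125, 125, 1].
With 3 cycles on 251 points, sign = (−1)^{251−3} = +1.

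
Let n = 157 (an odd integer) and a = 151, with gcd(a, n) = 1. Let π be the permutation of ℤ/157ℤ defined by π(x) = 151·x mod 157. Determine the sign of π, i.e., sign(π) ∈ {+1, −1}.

Start at x=144: 144 → 78 → 3 → 139 → 108 → 137 → 120 → … (one orbit).
2 cycles of lengths [156, 1].
157 − 2 = 155 transpositions; sign(π) = (−1)^155 = -1.
Via Zolotarev, sign(π_{151}) = (151|157) = -1.

-1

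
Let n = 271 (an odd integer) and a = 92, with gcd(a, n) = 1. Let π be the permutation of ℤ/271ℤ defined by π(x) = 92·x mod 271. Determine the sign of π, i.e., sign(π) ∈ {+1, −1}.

Trace 106: π^k(106) = [106, 267, 174, 19, 122, 113, 98] for k=0..6.
Cycle type of π: 270 + 1; total 2 cycles.
Σ(ℓ_i−1) = 271−2 = 269; sign = (−1)^269 = -1.

-1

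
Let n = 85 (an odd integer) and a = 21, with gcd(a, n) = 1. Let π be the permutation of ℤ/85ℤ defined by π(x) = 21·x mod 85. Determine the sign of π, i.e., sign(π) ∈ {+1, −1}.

Orbit of 1 under x↦21x: [1, 21, 16, 81]… (length divides ord_85(21)).
The orbit structure of x ↦ 21x mod 85: 25 orbits of sizes [4, 4, 4, 4, 4, 4, 4, 4, 4, 4, 4, 4, 4, 4, 4, 4, 4, 4, 4, 4, 1, 1, 1, 1, 1].
25 cycles on 85: each ℓ→(−1)^(ℓ−1), product (−1)^60 = +1.
The Jacobi symbol (21|85) = +1 (Zolotarev) agrees.

+1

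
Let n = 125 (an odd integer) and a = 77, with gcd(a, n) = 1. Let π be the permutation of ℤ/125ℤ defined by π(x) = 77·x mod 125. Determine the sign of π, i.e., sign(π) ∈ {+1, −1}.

-1

Start at x=77: 77 → 54 → 33 → 41 → 32 → 89 → 103 → … (one orbit).
Cycle type of π: 100 + 20 + 4 + 1; total 4 cycles.
sign(π) = (−1)^{n − #cycles} = (−1)^{125−4} = (−1)^121 = -1.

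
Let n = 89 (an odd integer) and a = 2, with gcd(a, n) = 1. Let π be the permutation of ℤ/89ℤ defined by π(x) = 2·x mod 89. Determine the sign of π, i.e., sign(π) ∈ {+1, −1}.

+1

Trace 64: π^k(64) = [64, 39, 78, 67, 45, 1, 2] for k=0..6.
Cycle type of π: 11×8 + 1; total 9 cycles.
sign(π) = (−1)^{n − #cycles} = (−1)^{89−9} = (−1)^80 = +1.
The Jacobi symbol (2|89) = +1 (Zolotarev) agrees.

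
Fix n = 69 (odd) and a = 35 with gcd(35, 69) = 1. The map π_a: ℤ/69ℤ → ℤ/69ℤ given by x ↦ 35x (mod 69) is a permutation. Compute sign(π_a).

Start at x=32: 32 → 16 → 8 → 4 → 2 → 1 → 35 → … (one orbit).
The orbit structure of x ↦ 35x mod 69: 6 orbits of sizes [22, 22, 11, 11, 2, 1].
Σ(ℓ_i−1) = 69−6 = 63; sign = (−1)^63 = -1.

-1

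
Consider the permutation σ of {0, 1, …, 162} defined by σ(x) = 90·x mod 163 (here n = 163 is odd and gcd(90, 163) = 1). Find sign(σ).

+1

Trace 36: π^k(36) = [36, 143, 156, 22, 24, 41, 104] for k=0..6.
Cycle type of π: 81×2 + 1; total 3 cycles.
Σ(ℓ_i−1) = 163−3 = 160; sign = (−1)^160 = +1.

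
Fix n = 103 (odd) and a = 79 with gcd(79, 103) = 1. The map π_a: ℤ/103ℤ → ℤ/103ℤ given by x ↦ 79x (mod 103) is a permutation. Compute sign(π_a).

+1

Trace 14: π^k(14) = [14, 76, 30, 1, 79, 61, 81] for k=0..6.
Cycle type of π: 17×6 + 1; total 7 cycles.
103 − 7 = 96 transpositions; sign(π) = (−1)^96 = +1.
The Jacobi symbol (79|103) = +1 (Zolotarev) agrees.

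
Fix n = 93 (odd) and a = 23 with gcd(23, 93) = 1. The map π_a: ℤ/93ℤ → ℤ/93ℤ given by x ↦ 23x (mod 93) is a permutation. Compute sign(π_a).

+1

Start at x=23: 23 → 64 → 77 → 4 → 92 → 70 → 29 → … (one orbit).
Decompose π into cycles: lengths [10, 10, 10, 10, 10, 10, 10, 10, 10, 2, 1] (11 cycles, including the fixed point 0).
sign(π) = (−1)^{n − #cycles} = (−1)^{93−11} = (−1)^82 = +1.
(23|93)_J = +1 (Zolotarev's lemma cross-check).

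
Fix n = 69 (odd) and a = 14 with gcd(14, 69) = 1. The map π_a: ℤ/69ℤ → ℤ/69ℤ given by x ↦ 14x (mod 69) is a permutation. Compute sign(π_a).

+1

Orbit of 58 under x↦14x: [58, 53, 52, 38, 49, 65, 13]… (length divides ord_69(14)).
Cycle lengths of π_14 on ℤ/69ℤ: [22, 22, 22, 2, 1]; 5 cycles in total.
Σ(ℓ_i−1) = 69−5 = 64; sign = (−1)^64 = +1.
Via Zolotarev, sign(π_{14}) = (14|69) = +1.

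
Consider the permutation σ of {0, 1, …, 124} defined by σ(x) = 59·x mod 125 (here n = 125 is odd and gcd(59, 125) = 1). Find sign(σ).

+1

Start at x=104: 104 → 11 → 24 → 41 → 44 → 96 → 39 → … (one orbit).
The orbit structure of x ↦ 59x mod 125: 7 orbits of sizes [50, 50, 10, 10, 2, 2, 1].
125 − 7 = 118 transpositions; sign(π) = (−1)^118 = +1.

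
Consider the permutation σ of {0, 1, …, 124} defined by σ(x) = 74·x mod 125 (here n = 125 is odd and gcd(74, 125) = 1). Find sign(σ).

Trace 1: π^k(1) = [1, 74, 101, 99, 76, 124, 51] for k=0..6.
Decompose π into cycles: lengths [10, 10, 10, 10, 10, 10, 10, 10, 10, 10, 2, 2, 2, 2, 2, 2, 2, 2, 2, 2, 2, 2, 1] (23 cycles, including the fixed point 0).
125 − 23 = 102 transpositions; sign(π) = (−1)^102 = +1.

+1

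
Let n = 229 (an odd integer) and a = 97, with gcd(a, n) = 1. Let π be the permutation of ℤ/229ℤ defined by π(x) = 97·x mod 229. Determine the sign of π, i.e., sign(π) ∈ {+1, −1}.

Start at x=78: 78 → 9 → 186 → 180 → 56 → 165 → 204 → … (one orbit).
π_97 has 3 disjoint cycles with lengths [114, 114, 1] on {0,…,228}.
229 − 3 = 226 transpositions; sign(π) = (−1)^226 = +1.
Check: (97/229) = +1 by Zolotarev.

+1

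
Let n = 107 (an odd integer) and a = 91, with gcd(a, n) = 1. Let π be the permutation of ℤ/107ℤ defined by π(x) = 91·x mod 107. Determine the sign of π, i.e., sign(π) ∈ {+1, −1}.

-1

Trace 5: π^k(5) = [5, 27, 103, 64, 46, 13, 6] for k=0..6.
π_91 has 2 disjoint cycles with lengths [106, 1] on {0,…,106}.
With 2 cycles on 107 points, sign = (−1)^{107−2} = -1.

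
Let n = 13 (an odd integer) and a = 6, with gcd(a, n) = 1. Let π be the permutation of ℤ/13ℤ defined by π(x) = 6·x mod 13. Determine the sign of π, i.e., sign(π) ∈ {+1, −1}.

Start at x=11: 11 → 1 → 6 → 10 → 8 → 9 → 2 → … (one orbit).
Decompose π into cycles: lengths [12, 1] (2 cycles, including the fixed point 0).
Σ(ℓ_i−1) = 13−2 = 11; sign = (−1)^11 = -1.
Via Zolotarev, sign(π_{6}) = (6|13) = -1.

-1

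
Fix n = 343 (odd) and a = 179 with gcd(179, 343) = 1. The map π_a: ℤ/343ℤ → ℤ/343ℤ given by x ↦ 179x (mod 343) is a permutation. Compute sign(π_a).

+1

Start at x=99: 99 → 228 → 338 → 134 → 319 → 163 → 22 → … (one orbit).
π_179 has 7 disjoint cycles with lengths [147, 147, 21, 21, 3, 3, 1] on {0,…,342}.
sign(π) = (−1)^{n − #cycles} = (−1)^{343−7} = (−1)^336 = +1.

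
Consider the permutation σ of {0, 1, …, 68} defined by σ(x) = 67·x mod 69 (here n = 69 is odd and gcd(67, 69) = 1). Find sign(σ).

-1

Trace 37: π^k(37) = [37, 64, 10, 49, 40, 58, 22] for k=0..6.
π_67 has 6 disjoint cycles with lengths [22, 22, 22, 1, 1, 1] on {0,…,68}.
sign(π) = (−1)^{n − #cycles} = (−1)^{69−6} = (−1)^63 = -1.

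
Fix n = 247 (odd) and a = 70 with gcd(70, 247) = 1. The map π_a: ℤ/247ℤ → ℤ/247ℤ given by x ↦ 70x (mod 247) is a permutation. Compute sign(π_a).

Trace 1: π^k(1) = [1, 70, 207, 164, 118, 109, 220] for k=0..6.
Decompose π into cycles: lengths [36, 36, 36, 36, 36, 36, 18, 4, 4, 4, 1] (11 cycles, including the fixed point 0).
n − c = 247 − 11 = 236; sign = (−1)^236 = +1.
The Jacobi symbol (70|247) = +1 (Zolotarev) agrees.

+1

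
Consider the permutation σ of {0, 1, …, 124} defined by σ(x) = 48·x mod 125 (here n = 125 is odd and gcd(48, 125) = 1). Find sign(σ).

-1

Start at x=87: 87 → 51 → 73 → 4 → 67 → 91 → 118 → … (one orbit).
The orbit structure of x ↦ 48x mod 125: 4 orbits of sizes [100, 20, 4, 1].
4 cycles on 125: each ℓ→(−1)^(ℓ−1), product (−1)^121 = -1.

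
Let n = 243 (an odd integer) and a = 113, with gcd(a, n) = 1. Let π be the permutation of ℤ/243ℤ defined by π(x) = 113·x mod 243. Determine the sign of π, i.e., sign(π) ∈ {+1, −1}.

-1

Trace 37: π^k(37) = [37, 50, 61, 89, 94, 173, 109] for k=0..6.
6 cycles of lengths [162, 54, 18, 6, 2, 1].
sign(π) = (−1)^{n − #cycles} = (−1)^{243−6} = (−1)^237 = -1.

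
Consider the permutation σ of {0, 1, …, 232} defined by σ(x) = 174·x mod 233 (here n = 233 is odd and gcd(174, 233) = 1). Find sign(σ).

Orbit of 199 under x↦174x: [199, 142, 10, 109, 93, 105, 96]… (length divides ord_233(174)).
Decompose π into cycles: lengths [232, 1] (2 cycles, including the fixed point 0).
sign(π) = (−1)^{n − #cycles} = (−1)^{233−2} = (−1)^231 = -1.
Check: (174/233) = -1 by Zolotarev.

-1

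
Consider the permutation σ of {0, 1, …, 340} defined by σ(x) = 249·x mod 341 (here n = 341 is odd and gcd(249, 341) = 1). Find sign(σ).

-1

Orbit of 280 under x↦249x: [280, 156, 311, 32, 125, 94, 218]… (length divides ord_341(249)).
π_249 has 62 disjoint cycles with lengths [10, 10, 10, 10, 10, 10, 10, 10, 10, 10, 10, 10, 10, 10, 10, 10, 10, 10, 10, 10, 10, 10, 10, 10, 10, 10, 10, 10, 10, 10, 10, 1, 1, 1, 1, 1, 1, 1, 1, 1, 1, 1, 1, 1, 1, 1, 1, 1, 1, 1, 1, 1, 1, 1, 1, 1, 1, 1, 1, 1, 1, 1] on {0,…,340}.
n − c = 341 − 62 = 279; sign = (−1)^279 = -1.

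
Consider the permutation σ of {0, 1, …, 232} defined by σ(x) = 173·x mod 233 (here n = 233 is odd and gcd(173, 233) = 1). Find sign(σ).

+1

Orbit of 85 under x↦173x: [85, 26, 71, 167, 232, 60, 128]… (length divides ord_233(173)).
π_173 has 3 disjoint cycles with lengths [116, 116, 1] on {0,…,232}.
233 − 3 = 230 transpositions; sign(π) = (−1)^230 = +1.
Via Zolotarev, sign(π_{173}) = (173|233) = +1.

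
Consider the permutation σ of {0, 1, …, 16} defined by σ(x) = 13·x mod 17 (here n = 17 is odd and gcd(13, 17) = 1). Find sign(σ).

Start at x=4: 4 → 1 → 13 → 16 → 4 (one orbit).
Cycle type of π: 4×4 + 1; total 5 cycles.
sign(π) = (−1)^{n − #cycles} = (−1)^{17−5} = (−1)^12 = +1.
(13|17)_J = +1 (Zolotarev's lemma cross-check).

+1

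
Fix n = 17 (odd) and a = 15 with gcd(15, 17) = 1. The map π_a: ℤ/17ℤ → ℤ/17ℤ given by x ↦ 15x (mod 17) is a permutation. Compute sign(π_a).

+1

Trace 4: π^k(4) = [4, 9, 16, 2, 13, 8, 1] for k=0..6.
Cycle type of π: 8×2 + 1; total 3 cycles.
n − c = 17 − 3 = 14; sign = (−1)^14 = +1.
The Jacobi symbol (15|17) = +1 (Zolotarev) agrees.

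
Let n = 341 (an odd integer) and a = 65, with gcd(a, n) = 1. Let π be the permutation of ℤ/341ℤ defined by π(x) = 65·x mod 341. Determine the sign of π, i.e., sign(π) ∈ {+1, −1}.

Orbit of 67 under x↦65x: [67, 263, 45, 197, 188, 285, 111]… (length divides ord_341(65)).
π_65 has 17 disjoint cycles with lengths [30, 30, 30, 30, 30, 30, 30, 30, 30, 30, 30, 2, 2, 2, 2, 2, 1] on {0,…,340}.
n − c = 341 − 17 = 324; sign = (−1)^324 = +1.
The Jacobi symbol (65|341) = +1 (Zolotarev) agrees.

+1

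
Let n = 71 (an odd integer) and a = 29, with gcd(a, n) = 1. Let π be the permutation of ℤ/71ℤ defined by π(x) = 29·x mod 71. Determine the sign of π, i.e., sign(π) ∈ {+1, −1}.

+1

Start at x=48: 48 → 43 → 40 → 24 → 57 → 20 → 12 → … (one orbit).
Cycle lengths of π_29 on ℤ/71ℤ: [35, 35, 1]; 3 cycles in total.
71 − 3 = 68 transpositions; sign(π) = (−1)^68 = +1.
Check: (29/71) = +1 by Zolotarev.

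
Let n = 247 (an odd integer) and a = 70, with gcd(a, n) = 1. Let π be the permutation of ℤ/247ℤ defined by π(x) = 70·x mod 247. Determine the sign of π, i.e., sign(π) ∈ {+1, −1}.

Start at x=135: 135 → 64 → 34 → 157 → 122 → 142 → 60 → … (one orbit).
Cycle type of π: 36×6 + 18 + 4×3 + 1; total 11 cycles.
sign(π) = (−1)^{n − #cycles} = (−1)^{247−11} = (−1)^236 = +1.
The Jacobi symbol (70|247) = +1 (Zolotarev) agrees.

+1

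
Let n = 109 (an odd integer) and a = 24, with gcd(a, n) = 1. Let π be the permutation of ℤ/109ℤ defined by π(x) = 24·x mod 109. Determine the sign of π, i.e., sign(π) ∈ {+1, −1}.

Trace 34: π^k(34) = [34, 53, 73, 8, 83, 30, 66] for k=0..6.
Cycle type of π: 108 + 1; total 2 cycles.
109 − 2 = 107 transpositions; sign(π) = (−1)^107 = -1.
Via Zolotarev, sign(π_{24}) = (24|109) = -1.

-1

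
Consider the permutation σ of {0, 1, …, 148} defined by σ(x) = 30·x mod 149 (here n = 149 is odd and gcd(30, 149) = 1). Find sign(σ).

+1

Orbit of 73 under x↦30x: [73, 104, 140, 28, 95, 19, 123]… (length divides ord_149(30)).
π_30 has 5 disjoint cycles with lengths [37, 37, 37, 37, 1] on {0,…,148}.
sign(π) = (−1)^{n − #cycles} = (−1)^{149−5} = (−1)^144 = +1.
Zolotarev: (30|149) = +1, matching the cycle-count sign.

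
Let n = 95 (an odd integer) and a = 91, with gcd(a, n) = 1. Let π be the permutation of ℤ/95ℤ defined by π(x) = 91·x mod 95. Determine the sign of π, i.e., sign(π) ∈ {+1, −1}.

-1

Start at x=71: 71 → 1 → 91 → 16 → 31 → 66 → 21 → … (one orbit).
π_91 has 10 disjoint cycles with lengths [18, 18, 18, 18, 18, 1, 1, 1, 1, 1] on {0,…,94}.
95 − 10 = 85 transpositions; sign(π) = (−1)^85 = -1.
Zolotarev: (91|95) = -1, matching the cycle-count sign.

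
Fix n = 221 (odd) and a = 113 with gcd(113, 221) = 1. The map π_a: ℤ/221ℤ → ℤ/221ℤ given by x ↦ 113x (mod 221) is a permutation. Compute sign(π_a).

Orbit of 61 under x↦113x: [61, 42, 105, 152, 159, 66, 165]… (length divides ord_221(113)).
Cycle type of π: 48×4 + 16 + 3×4 + 1; total 10 cycles.
sign(π) = (−1)^{n − #cycles} = (−1)^{221−10} = (−1)^211 = -1.

-1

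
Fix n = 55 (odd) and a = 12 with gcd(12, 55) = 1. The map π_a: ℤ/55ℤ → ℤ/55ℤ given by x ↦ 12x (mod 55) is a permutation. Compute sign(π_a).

-1

Start at x=34: 34 → 23 → 1 → 12 → 34 (one orbit).
The orbit structure of x ↦ 12x mod 55: 22 orbits of sizes [4, 4, 4, 4, 4, 4, 4, 4, 4, 4, 4, 1, 1, 1, 1, 1, 1, 1, 1, 1, 1, 1].
Σ(ℓ_i−1) = 55−22 = 33; sign = (−1)^33 = -1.
The Jacobi symbol (12|55) = -1 (Zolotarev) agrees.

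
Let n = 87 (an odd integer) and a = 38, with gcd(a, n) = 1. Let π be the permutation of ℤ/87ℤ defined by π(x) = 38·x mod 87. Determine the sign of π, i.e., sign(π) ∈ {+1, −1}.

-1

Trace 62: π^k(62) = [62, 7, 5, 16, 86, 49, 35] for k=0..6.
Decompose π into cycles: lengths [14, 14, 14, 14, 14, 14, 2, 1] (8 cycles, including the fixed point 0).
8 cycles on 87: each ℓ→(−1)^(ℓ−1), product (−1)^79 = -1.
The Jacobi symbol (38|87) = -1 (Zolotarev) agrees.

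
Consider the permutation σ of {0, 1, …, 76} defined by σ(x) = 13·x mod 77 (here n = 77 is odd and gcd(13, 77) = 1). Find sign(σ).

Start at x=1: 1 → 13 → 15 → 41 → 71 → 76 → 64 → … (one orbit).
Cycle type of π: 10×7 + 2×3 + 1; total 11 cycles.
Σ(ℓ_i−1) = 77−11 = 66; sign = (−1)^66 = +1.
Via Zolotarev, sign(π_{13}) = (13|77) = +1.

+1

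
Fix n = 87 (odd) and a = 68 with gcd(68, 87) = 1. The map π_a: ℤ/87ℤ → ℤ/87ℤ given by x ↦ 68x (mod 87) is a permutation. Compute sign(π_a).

+1

Start at x=22: 22 → 17 → 25 → 47 → 64 → 2 → 49 → … (one orbit).
Cycle lengths of π_68 on ℤ/87ℤ: [28, 28, 28, 2, 1]; 5 cycles in total.
5 cycles on 87: each ℓ→(−1)^(ℓ−1), product (−1)^82 = +1.
Zolotarev: (68|87) = +1, matching the cycle-count sign.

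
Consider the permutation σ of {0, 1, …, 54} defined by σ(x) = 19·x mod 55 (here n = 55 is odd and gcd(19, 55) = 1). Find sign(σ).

-1

Orbit of 54 under x↦19x: [54, 36, 24, 16, 29, 1, 19]… (length divides ord_55(19)).
8 cycles of lengths [10, 10, 10, 10, 10, 2, 2, 1].
sign(π) = (−1)^{n − #cycles} = (−1)^{55−8} = (−1)^47 = -1.
Check: (19/55) = -1 by Zolotarev.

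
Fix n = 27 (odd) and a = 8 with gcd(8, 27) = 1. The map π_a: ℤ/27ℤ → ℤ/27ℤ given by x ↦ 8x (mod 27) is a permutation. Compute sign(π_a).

Orbit of 8 under x↦8x: [8, 10, 26, 19, 17, 1]… (length divides ord_27(8)).
Decompose π into cycles: lengths [6, 6, 6, 2, 2, 2, 2, 1] (8 cycles, including the fixed point 0).
With 8 cycles on 27 points, sign = (−1)^{27−8} = -1.

-1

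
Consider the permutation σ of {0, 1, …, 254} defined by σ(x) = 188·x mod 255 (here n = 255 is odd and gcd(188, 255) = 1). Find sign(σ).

Trace 188: π^k(188) = [188, 154, 137, 1] for k=0..3.
π_188 has 85 disjoint cycles with lengths [4, 4, 4, 4, 4, 4, 4, 4, 4, 4, 4, 4, 4, 4, 4, 4, 4, 4, 4, 4, 4, 4, 4, 4, 4, 4, 4, 4, 4, 4, 4, 4, 4, 4, 4, 4, 4, 4, 4, 4, 4, 4, 4, 4, 4, 4, 4, 4, 4, 4, 4, 2, 2, 2, 2, 2, 2, 2, 2, 2, 2, 2, 2, 2, 2, 2, 2, 2, 1, 1, 1, 1, 1, 1, 1, 1, 1, 1, 1, 1, 1, 1, 1, 1, 1] on {0,…,254}.
85 cycles on 255: each ℓ→(−1)^(ℓ−1), product (−1)^170 = +1.

+1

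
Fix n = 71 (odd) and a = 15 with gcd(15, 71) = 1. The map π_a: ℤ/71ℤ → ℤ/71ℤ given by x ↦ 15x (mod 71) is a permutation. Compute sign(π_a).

+1

Orbit of 40 under x↦15x: [40, 32, 54, 29, 9, 64, 37]… (length divides ord_71(15)).
π_15 has 3 disjoint cycles with lengths [35, 35, 1] on {0,…,70}.
3 cycles on 71: each ℓ→(−1)^(ℓ−1), product (−1)^68 = +1.
(15|71)_J = +1 (Zolotarev's lemma cross-check).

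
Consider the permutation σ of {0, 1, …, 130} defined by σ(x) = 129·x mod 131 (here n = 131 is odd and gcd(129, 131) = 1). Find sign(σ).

Orbit of 99 under x↦129x: [99, 64, 3, 125, 12, 107, 48]… (length divides ord_131(129)).
Decompose π into cycles: lengths [65, 65, 1] (3 cycles, including the fixed point 0).
sign(π) = (−1)^{n − #cycles} = (−1)^{131−3} = (−1)^128 = +1.
(129|131)_J = +1 (Zolotarev's lemma cross-check).

+1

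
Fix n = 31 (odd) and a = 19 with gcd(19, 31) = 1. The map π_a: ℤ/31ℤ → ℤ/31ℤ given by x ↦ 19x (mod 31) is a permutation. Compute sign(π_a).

Start at x=14: 14 → 18 → 1 → 19 → 20 → 8 → 28 → … (one orbit).
Cycle type of π: 15×2 + 1; total 3 cycles.
3 cycles on 31: each ℓ→(−1)^(ℓ−1), product (−1)^28 = +1.
(19|31)_J = +1 (Zolotarev's lemma cross-check).

+1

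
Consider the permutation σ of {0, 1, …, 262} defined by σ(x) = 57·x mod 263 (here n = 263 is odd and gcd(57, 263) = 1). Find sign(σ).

Trace 71: π^k(71) = [71, 102, 28, 18, 237, 96, 212] for k=0..6.
2 cycles of lengths [262, 1].
sign(π) = (−1)^{n − #cycles} = (−1)^{263−2} = (−1)^261 = -1.
Check: (57/263) = -1 by Zolotarev.

-1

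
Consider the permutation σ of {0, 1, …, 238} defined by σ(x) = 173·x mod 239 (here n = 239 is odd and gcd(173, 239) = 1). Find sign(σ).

Start at x=188: 188 → 20 → 114 → 124 → 181 → 4 → 214 → … (one orbit).
Cycle type of π: 238 + 1; total 2 cycles.
n − c = 239 − 2 = 237; sign = (−1)^237 = -1.
Zolotarev: (173|239) = -1, matching the cycle-count sign.

-1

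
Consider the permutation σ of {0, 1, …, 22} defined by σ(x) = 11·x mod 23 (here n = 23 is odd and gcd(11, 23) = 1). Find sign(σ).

Start at x=7: 7 → 8 → 19 → 2 → 22 → 12 → 17 → … (one orbit).
Cycle lengths of π_11 on ℤ/23ℤ: [22, 1]; 2 cycles in total.
With 2 cycles on 23 points, sign = (−1)^{23−2} = -1.

-1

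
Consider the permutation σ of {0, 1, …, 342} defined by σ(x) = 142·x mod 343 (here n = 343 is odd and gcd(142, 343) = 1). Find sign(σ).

+1

Orbit of 226 under x↦142x: [226, 193, 309, 317, 81, 183, 261]… (length divides ord_343(142)).
Cycle lengths of π_142 on ℤ/343ℤ: [147, 147, 21, 21, 3, 3, 1]; 7 cycles in total.
sign(π) = (−1)^{n − #cycles} = (−1)^{343−7} = (−1)^336 = +1.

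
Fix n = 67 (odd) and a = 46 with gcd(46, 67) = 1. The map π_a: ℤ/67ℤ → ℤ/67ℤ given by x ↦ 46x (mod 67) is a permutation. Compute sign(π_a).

-1

Trace 7: π^k(7) = [7, 54, 5, 29, 61, 59, 34] for k=0..6.
2 cycles of lengths [66, 1].
sign(π) = (−1)^{n − #cycles} = (−1)^{67−2} = (−1)^65 = -1.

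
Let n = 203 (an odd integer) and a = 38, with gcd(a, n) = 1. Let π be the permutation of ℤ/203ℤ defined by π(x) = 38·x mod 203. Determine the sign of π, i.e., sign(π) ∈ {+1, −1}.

-1

Start at x=5: 5 → 190 → 115 → 107 → 6 → 25 → 138 → … (one orbit).
Decompose π into cycles: lengths [42, 42, 42, 42, 14, 14, 6, 1] (8 cycles, including the fixed point 0).
sign(π) = (−1)^{n − #cycles} = (−1)^{203−8} = (−1)^195 = -1.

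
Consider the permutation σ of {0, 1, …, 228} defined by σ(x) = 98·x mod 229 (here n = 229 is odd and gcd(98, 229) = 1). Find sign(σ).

Start at x=197: 197 → 70 → 219 → 165 → 140 → 209 → 101 → … (one orbit).
Decompose π into cycles: lengths [228, 1] (2 cycles, including the fixed point 0).
n − c = 229 − 2 = 227; sign = (−1)^227 = -1.

-1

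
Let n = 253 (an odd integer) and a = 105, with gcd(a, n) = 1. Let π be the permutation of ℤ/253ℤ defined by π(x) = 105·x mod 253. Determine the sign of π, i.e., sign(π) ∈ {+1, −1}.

-1

Start at x=233: 233 → 177 → 116 → 36 → 238 → 196 → 87 → … (one orbit).
Decompose π into cycles: lengths [110, 110, 11, 11, 10, 1] (6 cycles, including the fixed point 0).
Σ(ℓ_i−1) = 253−6 = 247; sign = (−1)^247 = -1.
(105|253)_J = -1 (Zolotarev's lemma cross-check).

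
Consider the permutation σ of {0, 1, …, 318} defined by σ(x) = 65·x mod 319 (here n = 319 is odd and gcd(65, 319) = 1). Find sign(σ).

-1

Start at x=210: 210 → 252 → 111 → 197 → 45 → 54 → 1 → … (one orbit).
The orbit structure of x ↦ 65x mod 319: 30 orbits of sizes [14, 14, 14, 14, 14, 14, 14, 14, 14, 14, 14, 14, 14, 14, 14, 14, 14, 14, 14, 14, 7, 7, 7, 7, 2, 2, 2, 2, 2, 1].
n − c = 319 − 30 = 289; sign = (−1)^289 = -1.
Via Zolotarev, sign(π_{65}) = (65|319) = -1.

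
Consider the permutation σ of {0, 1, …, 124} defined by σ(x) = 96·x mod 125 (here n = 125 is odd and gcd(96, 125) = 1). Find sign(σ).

+1

Orbit of 16 under x↦96x: [16, 36, 81, 26, 121, 116, 11]… (length divides ord_125(96)).
The orbit structure of x ↦ 96x mod 125: 13 orbits of sizes [25, 25, 25, 25, 5, 5, 5, 5, 1, 1, 1, 1, 1].
With 13 cycles on 125 points, sign = (−1)^{125−13} = +1.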